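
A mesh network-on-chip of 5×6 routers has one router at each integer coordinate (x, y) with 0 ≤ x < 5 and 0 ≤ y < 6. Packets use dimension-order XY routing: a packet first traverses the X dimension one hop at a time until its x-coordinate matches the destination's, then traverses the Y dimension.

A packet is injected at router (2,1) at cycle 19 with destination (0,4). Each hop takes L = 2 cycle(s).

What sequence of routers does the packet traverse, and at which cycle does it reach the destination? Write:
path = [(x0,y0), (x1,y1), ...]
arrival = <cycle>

path = [(2,1), (1,1), (0,1), (0,2), (0,3), (0,4)]
arrival = 29

  0. router=(2,1) cycle=19 (inject)
  1. router=(1,1) cycle=21 dir=W
  2. router=(0,1) cycle=23 dir=W
  3. router=(0,2) cycle=25 dir=N
  4. router=(0,3) cycle=27 dir=N
  5. router=(0,4) cycle=29 dir=N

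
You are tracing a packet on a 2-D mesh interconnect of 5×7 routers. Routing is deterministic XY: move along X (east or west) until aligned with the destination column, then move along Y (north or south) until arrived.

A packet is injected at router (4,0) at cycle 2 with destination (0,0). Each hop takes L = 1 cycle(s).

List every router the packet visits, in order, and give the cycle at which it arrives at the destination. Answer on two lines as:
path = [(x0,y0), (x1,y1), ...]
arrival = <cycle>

path = [(4,0), (3,0), (2,0), (1,0), (0,0)]
arrival = 6

src (4,0)  cyc=2
W→(3,0)  cyc=3
W→(2,0)  cyc=4
W→(1,0)  cyc=5
W→(0,0)  cyc=6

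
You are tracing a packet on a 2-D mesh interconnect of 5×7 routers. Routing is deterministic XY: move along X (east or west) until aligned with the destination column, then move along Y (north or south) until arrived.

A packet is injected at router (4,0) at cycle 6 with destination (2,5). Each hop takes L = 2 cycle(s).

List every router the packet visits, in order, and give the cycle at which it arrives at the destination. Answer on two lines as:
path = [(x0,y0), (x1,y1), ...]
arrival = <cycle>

path = [(4,0), (3,0), (2,0), (2,1), (2,2), (2,3), (2,4), (2,5)]
arrival = 20

hop 0: (4,0) @ cyc 6
hop 1: (3,0) @ cyc 8  [W]
hop 2: (2,0) @ cyc 10  [W]
hop 3: (2,1) @ cyc 12  [N]
hop 4: (2,2) @ cyc 14  [N]
hop 5: (2,3) @ cyc 16  [N]
hop 6: (2,4) @ cyc 18  [N]
hop 7: (2,5) @ cyc 20  [N]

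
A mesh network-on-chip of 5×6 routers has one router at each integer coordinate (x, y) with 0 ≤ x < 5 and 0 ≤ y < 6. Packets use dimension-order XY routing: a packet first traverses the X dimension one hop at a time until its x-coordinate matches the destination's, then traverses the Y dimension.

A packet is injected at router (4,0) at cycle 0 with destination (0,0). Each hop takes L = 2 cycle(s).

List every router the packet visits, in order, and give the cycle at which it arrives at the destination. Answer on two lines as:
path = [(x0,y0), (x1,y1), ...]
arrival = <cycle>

hop 0: (4,0) @ cyc 0
hop 1: (3,0) @ cyc 2  [W]
hop 2: (2,0) @ cyc 4  [W]
hop 3: (1,0) @ cyc 6  [W]
hop 4: (0,0) @ cyc 8  [W]

path = [(4,0), (3,0), (2,0), (1,0), (0,0)]
arrival = 8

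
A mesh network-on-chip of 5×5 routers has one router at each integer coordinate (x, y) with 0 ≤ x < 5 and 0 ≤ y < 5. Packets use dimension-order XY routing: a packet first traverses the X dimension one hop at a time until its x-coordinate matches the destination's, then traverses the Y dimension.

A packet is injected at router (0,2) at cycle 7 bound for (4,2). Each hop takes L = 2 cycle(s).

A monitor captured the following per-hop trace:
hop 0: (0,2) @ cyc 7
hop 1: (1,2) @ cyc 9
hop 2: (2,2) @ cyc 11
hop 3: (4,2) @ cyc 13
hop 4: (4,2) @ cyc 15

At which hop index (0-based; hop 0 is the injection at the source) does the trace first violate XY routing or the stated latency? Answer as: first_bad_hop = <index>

first_bad_hop = 3

hop 1: step (+1,+0), +2 cyc — ok
hop 2: step (+1,+0), +2 cyc — ok
hop 3: step (+2,+0), +2 cyc — BAD: non-unit step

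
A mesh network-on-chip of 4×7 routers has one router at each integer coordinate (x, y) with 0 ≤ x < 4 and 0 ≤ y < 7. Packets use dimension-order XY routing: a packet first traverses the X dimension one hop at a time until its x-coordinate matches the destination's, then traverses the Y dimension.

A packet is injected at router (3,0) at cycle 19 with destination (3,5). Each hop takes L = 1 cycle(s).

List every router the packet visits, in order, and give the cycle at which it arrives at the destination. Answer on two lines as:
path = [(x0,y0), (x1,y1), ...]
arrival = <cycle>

hop 0: (3,0) @ cyc 19
hop 1: (3,1) @ cyc 20  [N]
hop 2: (3,2) @ cyc 21  [N]
hop 3: (3,3) @ cyc 22  [N]
hop 4: (3,4) @ cyc 23  [N]
hop 5: (3,5) @ cyc 24  [N]

path = [(3,0), (3,1), (3,2), (3,3), (3,4), (3,5)]
arrival = 24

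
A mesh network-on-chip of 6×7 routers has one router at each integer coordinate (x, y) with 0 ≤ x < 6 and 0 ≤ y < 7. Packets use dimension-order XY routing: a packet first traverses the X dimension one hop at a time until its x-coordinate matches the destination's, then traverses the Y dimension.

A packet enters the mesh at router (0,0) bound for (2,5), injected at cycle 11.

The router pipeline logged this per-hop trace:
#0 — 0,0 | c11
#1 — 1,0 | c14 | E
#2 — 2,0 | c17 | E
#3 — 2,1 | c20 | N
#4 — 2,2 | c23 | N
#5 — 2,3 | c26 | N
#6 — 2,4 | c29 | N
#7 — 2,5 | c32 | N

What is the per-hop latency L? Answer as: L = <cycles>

From hop 0 (11) to hop 1 (14): +3 cycles.
That increment is L by definition: L = 3.

L = 3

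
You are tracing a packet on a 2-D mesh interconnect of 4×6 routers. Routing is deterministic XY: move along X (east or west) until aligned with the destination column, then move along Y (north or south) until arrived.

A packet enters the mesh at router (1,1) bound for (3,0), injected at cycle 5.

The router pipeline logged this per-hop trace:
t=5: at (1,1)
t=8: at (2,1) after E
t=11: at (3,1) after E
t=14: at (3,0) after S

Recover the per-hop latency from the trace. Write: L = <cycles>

Between hops 0 and 1 the cycle counter advances 8 − 5 = 3.
Per-hop latency L = Δcyc = 3.

L = 3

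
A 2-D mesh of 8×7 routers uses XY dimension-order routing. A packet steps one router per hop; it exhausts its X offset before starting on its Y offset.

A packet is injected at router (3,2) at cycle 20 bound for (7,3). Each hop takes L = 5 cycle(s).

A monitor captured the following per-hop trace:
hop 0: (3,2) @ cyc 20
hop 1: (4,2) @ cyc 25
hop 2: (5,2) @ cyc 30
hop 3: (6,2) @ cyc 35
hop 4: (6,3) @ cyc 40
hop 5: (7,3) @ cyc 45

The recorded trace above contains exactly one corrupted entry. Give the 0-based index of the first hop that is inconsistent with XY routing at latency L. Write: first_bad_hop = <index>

hop 1: step (+1,+0), +5 cyc — ok
hop 2: step (+1,+0), +5 cyc — ok
hop 3: step (+1,+0), +5 cyc — ok
hop 4: step (+0,+1), +5 cyc — BAD: Y-move but x=6≠7

first_bad_hop = 4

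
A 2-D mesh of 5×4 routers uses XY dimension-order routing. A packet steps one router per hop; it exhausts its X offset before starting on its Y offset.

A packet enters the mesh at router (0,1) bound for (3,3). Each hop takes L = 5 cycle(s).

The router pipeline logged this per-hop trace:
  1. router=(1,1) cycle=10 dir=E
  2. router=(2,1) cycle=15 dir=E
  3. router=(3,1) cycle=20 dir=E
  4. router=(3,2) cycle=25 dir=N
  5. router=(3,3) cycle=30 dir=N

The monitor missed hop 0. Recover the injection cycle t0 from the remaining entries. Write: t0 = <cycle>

t0 = 5

cyc[1] = 10 and cyc[k] = t0 + k·L for every k.
So t0 = 10 − 1·5 = 5.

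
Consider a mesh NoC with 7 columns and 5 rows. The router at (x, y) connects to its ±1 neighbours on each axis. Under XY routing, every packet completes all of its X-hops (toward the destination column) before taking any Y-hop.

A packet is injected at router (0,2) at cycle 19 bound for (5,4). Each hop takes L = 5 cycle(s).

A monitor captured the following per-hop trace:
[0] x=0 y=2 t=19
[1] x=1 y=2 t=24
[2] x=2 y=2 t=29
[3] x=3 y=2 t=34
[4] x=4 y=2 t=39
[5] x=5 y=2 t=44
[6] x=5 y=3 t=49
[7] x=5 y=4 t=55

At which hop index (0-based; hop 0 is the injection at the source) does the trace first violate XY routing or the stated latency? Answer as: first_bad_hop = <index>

hop 1: step (+1,+0), +5 cyc — ok
hop 2: step (+1,+0), +5 cyc — ok
hop 3: step (+1,+0), +5 cyc — ok
hop 4: step (+1,+0), +5 cyc — ok
hop 5: step (+1,+0), +5 cyc — ok
hop 6: step (+0,+1), +5 cyc — ok
hop 7: step (+0,+1), +6 cyc — BAD: Δcyc=6≠L

first_bad_hop = 7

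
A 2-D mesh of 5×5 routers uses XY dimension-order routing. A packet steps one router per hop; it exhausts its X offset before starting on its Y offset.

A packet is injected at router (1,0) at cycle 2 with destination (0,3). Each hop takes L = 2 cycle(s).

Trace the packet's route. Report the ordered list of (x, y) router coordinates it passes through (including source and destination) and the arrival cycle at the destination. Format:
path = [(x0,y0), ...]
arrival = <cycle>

path = [(1,0), (0,0), (0,1), (0,2), (0,3)]
arrival = 10

hop 0: (1,0) @ cyc 2
hop 1: (0,0) @ cyc 4  [W]
hop 2: (0,1) @ cyc 6  [N]
hop 3: (0,2) @ cyc 8  [N]
hop 4: (0,3) @ cyc 10  [N]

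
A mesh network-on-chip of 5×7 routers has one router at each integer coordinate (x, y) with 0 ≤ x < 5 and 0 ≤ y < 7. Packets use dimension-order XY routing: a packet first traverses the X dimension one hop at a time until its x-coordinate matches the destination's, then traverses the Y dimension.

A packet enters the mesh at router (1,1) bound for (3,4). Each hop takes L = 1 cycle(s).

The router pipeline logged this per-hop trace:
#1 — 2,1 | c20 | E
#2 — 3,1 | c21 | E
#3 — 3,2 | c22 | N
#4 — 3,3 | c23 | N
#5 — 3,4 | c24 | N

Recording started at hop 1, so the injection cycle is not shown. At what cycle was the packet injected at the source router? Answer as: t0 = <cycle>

t0 = 19

The first recorded entry is hop 1 at cycle 20.
t0 = cyc[1] − L = 20 − 1 = 19.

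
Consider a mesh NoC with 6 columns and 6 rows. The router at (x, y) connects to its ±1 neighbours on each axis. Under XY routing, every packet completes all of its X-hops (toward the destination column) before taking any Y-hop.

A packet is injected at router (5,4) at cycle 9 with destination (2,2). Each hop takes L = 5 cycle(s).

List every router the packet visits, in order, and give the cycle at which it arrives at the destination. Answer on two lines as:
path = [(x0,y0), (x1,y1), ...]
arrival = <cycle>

t=9: at (5,4)
t=14: at (4,4) after W
t=19: at (3,4) after W
t=24: at (2,4) after W
t=29: at (2,3) after S
t=34: at (2,2) after S

path = [(5,4), (4,4), (3,4), (2,4), (2,3), (2,2)]
arrival = 34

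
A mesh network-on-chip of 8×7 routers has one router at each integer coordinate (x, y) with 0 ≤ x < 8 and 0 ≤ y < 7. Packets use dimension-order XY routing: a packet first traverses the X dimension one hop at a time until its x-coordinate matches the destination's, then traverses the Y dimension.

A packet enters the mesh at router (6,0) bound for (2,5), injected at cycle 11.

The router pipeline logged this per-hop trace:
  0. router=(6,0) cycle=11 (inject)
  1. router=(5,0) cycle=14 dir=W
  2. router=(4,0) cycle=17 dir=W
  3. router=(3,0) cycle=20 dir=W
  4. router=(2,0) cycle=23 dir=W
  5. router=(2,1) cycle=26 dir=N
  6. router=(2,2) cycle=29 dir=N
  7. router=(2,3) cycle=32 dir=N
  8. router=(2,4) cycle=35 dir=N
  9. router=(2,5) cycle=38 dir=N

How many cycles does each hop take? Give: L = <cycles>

L = 3

From hop 0 (11) to hop 1 (14): +3 cycles.
One hop costs L cycles, so L = 3.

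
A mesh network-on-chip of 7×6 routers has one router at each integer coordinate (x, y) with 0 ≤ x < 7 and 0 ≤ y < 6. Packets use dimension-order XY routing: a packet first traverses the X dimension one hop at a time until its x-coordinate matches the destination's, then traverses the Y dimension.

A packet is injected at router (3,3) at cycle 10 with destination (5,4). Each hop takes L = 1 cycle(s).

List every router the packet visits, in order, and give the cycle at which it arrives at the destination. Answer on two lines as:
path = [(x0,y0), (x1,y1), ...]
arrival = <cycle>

path = [(3,3), (4,3), (5,3), (5,4)]
arrival = 13

  0. router=(3,3) cycle=10 (inject)
  1. router=(4,3) cycle=11 dir=E
  2. router=(5,3) cycle=12 dir=E
  3. router=(5,4) cycle=13 dir=N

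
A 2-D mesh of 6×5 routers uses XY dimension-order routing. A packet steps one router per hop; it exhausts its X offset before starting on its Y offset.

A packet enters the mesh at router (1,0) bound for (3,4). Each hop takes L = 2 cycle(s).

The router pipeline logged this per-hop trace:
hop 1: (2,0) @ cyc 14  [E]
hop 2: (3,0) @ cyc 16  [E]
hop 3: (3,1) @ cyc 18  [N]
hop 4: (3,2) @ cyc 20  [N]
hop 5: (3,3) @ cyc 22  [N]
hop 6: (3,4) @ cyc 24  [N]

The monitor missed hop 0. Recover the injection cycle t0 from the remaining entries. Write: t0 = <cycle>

t0 = 12

At hop 1 the cycle is 14; in general cyc_k = t0 + kL.
So t0 = 14 − 1·2 = 12.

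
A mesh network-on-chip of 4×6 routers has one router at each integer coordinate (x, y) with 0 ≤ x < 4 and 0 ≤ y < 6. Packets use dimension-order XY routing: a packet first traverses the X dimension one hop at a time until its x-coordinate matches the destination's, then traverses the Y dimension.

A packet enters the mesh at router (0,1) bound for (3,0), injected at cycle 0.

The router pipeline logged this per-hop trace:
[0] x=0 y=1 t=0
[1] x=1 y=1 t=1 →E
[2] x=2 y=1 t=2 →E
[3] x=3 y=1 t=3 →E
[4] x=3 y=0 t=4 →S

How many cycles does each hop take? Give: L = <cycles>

L = 1

cyc[1] − cyc[0] = 1 − 0 = 1.
Each hop adds L, hence L = 1.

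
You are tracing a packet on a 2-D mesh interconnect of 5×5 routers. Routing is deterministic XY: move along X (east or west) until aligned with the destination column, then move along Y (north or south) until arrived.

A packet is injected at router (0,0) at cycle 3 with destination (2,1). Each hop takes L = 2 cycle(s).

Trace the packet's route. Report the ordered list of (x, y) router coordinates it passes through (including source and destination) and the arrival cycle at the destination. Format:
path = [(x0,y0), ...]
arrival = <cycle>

path = [(0,0), (1,0), (2,0), (2,1)]
arrival = 9

t=3: at (0,0)
t=5: at (1,0) after E
t=7: at (2,0) after E
t=9: at (2,1) after N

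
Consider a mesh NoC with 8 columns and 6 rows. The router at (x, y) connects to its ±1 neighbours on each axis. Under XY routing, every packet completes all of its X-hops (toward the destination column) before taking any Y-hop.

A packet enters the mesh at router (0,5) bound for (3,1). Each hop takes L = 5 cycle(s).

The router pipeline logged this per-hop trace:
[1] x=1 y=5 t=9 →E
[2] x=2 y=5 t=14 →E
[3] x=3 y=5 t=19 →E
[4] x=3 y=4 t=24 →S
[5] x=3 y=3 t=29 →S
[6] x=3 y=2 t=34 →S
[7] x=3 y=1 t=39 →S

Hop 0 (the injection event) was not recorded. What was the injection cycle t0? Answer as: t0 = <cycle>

At hop 1 the cycle is 9; in general cyc_k = t0 + kL.
t0 = cyc[1] − L = 9 − 5 = 4.

t0 = 4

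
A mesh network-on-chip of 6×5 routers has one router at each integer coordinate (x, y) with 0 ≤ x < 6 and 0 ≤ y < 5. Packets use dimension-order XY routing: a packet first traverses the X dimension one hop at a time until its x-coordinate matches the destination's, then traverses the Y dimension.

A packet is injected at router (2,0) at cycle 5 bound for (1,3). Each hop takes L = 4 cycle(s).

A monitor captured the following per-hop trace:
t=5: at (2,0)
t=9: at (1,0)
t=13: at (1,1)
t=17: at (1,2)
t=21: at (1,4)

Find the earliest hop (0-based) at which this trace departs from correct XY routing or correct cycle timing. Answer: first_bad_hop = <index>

  1: Δx=-1 Δy=+0 Δt=4 [ok]
  2: Δx=+0 Δy=+1 Δt=4 [ok]
  3: Δx=+0 Δy=+1 Δt=4 [ok]
  4: Δx=+0 Δy=+2 Δt=4 [BAD: non-unit step]

first_bad_hop = 4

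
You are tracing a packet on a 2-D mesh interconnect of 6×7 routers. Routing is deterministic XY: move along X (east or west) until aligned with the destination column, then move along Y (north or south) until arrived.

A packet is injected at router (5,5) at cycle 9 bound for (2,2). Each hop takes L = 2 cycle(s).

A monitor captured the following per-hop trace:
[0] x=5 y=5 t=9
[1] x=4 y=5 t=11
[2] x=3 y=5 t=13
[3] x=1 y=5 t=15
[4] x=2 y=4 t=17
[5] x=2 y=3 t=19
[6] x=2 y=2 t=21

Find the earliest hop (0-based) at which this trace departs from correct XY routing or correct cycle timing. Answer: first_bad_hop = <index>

hop 1: step (-1,+0), +2 cyc — ok
hop 2: step (-1,+0), +2 cyc — ok
hop 3: step (-2,+0), +2 cyc — BAD: non-unit step

first_bad_hop = 3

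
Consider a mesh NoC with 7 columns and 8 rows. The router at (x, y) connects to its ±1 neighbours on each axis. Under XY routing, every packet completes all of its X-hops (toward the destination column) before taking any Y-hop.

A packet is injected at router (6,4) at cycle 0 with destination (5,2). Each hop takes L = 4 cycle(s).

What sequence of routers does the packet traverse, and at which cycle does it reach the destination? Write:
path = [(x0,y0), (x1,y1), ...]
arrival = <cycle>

#0 — 6,4 | c0
#1 — 5,4 | c4 | W
#2 — 5,3 | c8 | S
#3 — 5,2 | c12 | S

path = [(6,4), (5,4), (5,3), (5,2)]
arrival = 12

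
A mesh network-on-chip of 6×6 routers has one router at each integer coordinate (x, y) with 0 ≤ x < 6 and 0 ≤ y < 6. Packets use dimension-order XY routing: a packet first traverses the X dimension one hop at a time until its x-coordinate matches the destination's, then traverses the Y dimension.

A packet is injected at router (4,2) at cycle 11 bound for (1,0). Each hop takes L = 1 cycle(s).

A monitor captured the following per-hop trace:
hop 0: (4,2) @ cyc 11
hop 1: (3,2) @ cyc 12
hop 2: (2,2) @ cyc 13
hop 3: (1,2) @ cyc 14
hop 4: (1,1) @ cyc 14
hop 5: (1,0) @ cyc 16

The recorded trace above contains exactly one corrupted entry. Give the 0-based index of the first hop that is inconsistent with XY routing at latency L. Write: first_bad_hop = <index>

first_bad_hop = 4

  1: Δx=-1 Δy=+0 Δt=1 [ok]
  2: Δx=-1 Δy=+0 Δt=1 [ok]
  3: Δx=-1 Δy=+0 Δt=1 [ok]
  4: Δx=+0 Δy=-1 Δt=0 [BAD: Δcyc=0≠L]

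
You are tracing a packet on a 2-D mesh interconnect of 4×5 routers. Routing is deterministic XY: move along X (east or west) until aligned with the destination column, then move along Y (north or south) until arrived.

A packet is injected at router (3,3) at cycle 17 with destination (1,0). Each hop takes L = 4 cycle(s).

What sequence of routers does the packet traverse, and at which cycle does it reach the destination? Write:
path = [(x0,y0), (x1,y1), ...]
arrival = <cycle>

path = [(3,3), (2,3), (1,3), (1,2), (1,1), (1,0)]
arrival = 37

  0. router=(3,3) cycle=17 (inject)
  1. router=(2,3) cycle=21 dir=W
  2. router=(1,3) cycle=25 dir=W
  3. router=(1,2) cycle=29 dir=S
  4. router=(1,1) cycle=33 dir=S
  5. router=(1,0) cycle=37 dir=S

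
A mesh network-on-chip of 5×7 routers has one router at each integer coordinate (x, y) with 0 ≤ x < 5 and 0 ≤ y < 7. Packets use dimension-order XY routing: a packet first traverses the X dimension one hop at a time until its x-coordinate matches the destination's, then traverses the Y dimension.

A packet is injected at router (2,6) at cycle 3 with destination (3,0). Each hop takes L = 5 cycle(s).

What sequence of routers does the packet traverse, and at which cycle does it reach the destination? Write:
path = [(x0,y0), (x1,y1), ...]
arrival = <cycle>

[0] x=2 y=6 t=3
[1] x=3 y=6 t=8 →E
[2] x=3 y=5 t=13 →S
[3] x=3 y=4 t=18 →S
[4] x=3 y=3 t=23 →S
[5] x=3 y=2 t=28 →S
[6] x=3 y=1 t=33 →S
[7] x=3 y=0 t=38 →S

path = [(2,6), (3,6), (3,5), (3,4), (3,3), (3,2), (3,1), (3,0)]
arrival = 38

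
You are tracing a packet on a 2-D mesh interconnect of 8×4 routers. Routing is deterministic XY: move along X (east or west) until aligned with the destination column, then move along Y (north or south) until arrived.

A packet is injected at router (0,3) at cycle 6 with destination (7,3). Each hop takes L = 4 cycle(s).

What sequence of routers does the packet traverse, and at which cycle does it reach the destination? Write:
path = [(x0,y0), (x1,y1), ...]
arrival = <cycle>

path = [(0,3), (1,3), (2,3), (3,3), (4,3), (5,3), (6,3), (7,3)]
arrival = 34

t=6: at (0,3)
t=10: at (1,3) after E
t=14: at (2,3) after E
t=18: at (3,3) after E
t=22: at (4,3) after E
t=26: at (5,3) after E
t=30: at (6,3) after E
t=34: at (7,3) after E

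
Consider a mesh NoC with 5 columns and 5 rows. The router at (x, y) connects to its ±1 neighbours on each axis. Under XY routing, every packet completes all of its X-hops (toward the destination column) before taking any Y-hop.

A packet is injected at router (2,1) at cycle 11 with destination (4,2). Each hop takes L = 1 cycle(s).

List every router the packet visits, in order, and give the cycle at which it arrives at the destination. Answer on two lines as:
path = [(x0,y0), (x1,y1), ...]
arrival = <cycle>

path = [(2,1), (3,1), (4,1), (4,2)]
arrival = 14

[0] x=2 y=1 t=11
[1] x=3 y=1 t=12 →E
[2] x=4 y=1 t=13 →E
[3] x=4 y=2 t=14 →N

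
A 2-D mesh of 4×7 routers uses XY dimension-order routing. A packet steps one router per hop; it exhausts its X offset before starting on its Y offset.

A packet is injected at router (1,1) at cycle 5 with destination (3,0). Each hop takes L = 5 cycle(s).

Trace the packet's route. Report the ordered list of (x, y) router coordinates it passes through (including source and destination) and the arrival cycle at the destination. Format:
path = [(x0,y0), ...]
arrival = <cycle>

path = [(1,1), (2,1), (3,1), (3,0)]
arrival = 20

#0 — 1,1 | c5
#1 — 2,1 | c10 | E
#2 — 3,1 | c15 | E
#3 — 3,0 | c20 | S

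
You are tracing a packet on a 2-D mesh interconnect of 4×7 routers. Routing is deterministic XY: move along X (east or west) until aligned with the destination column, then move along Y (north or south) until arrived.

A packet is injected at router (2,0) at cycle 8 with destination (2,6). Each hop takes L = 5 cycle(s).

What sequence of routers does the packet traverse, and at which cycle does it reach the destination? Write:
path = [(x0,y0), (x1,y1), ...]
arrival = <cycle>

path = [(2,0), (2,1), (2,2), (2,3), (2,4), (2,5), (2,6)]
arrival = 38

src (2,0)  cyc=8
N→(2,1)  cyc=13
N→(2,2)  cyc=18
N→(2,3)  cyc=23
N→(2,4)  cyc=28
N→(2,5)  cyc=33
N→(2,6)  cyc=38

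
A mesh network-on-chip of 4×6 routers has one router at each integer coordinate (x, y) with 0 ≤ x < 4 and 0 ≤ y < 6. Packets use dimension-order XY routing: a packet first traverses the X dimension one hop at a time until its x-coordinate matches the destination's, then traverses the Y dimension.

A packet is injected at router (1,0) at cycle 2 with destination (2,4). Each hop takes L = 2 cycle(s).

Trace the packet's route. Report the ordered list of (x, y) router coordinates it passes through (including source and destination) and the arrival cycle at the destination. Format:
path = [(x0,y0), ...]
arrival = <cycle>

path = [(1,0), (2,0), (2,1), (2,2), (2,3), (2,4)]
arrival = 12

t=2: at (1,0)
t=4: at (2,0) after E
t=6: at (2,1) after N
t=8: at (2,2) after N
t=10: at (2,3) after N
t=12: at (2,4) after N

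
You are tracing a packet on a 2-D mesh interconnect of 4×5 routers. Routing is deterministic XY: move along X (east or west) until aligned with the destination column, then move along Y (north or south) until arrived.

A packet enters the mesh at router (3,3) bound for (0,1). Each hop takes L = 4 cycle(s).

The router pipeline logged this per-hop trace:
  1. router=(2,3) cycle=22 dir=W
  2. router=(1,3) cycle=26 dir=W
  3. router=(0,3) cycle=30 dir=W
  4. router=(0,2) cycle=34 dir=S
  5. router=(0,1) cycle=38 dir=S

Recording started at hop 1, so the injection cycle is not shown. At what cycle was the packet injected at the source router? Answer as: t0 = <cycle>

Hop 1 reached at cycle 22; hop k is at t0 + k·L.
Therefore t0 = 22 − L = 18.

t0 = 18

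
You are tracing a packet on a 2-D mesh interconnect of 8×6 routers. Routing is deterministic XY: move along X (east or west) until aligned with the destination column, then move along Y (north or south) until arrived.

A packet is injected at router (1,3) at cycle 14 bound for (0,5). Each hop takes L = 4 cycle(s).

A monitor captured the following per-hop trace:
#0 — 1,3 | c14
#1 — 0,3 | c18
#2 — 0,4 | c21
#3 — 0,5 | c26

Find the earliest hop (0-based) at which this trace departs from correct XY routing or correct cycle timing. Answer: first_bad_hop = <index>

first_bad_hop = 2

[1] (-1,+0) / 4c ⇒ ok
[2] (+0,+1) / 3c ⇒ BAD: Δcyc=3≠L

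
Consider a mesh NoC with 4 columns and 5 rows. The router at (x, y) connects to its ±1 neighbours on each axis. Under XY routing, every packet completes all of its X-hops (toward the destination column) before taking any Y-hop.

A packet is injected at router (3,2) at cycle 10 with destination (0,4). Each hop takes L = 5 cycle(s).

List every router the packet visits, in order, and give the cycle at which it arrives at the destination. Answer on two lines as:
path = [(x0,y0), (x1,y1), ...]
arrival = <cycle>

path = [(3,2), (2,2), (1,2), (0,2), (0,3), (0,4)]
arrival = 35

src (3,2)  cyc=10
W→(2,2)  cyc=15
W→(1,2)  cyc=20
W→(0,2)  cyc=25
N→(0,3)  cyc=30
N→(0,4)  cyc=35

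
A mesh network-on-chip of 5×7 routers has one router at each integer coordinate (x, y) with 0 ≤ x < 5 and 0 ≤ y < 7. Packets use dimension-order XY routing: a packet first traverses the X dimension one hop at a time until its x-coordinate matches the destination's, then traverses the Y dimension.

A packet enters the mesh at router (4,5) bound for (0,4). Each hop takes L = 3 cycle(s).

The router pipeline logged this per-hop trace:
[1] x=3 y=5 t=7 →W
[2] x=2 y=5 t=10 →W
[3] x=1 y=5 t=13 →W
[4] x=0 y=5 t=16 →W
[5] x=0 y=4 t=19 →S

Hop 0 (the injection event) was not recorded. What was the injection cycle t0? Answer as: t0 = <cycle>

At hop 1 the cycle is 7; in general cyc_k = t0 + kL.
So t0 = 7 − 1·3 = 4.

t0 = 4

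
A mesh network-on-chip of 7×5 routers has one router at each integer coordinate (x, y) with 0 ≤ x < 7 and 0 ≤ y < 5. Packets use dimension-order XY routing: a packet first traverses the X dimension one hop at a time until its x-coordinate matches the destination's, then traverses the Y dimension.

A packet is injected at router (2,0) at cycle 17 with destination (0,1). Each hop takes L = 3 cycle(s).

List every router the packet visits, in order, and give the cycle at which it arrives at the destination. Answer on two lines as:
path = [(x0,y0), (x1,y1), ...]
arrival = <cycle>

path = [(2,0), (1,0), (0,0), (0,1)]
arrival = 26

[0] x=2 y=0 t=17
[1] x=1 y=0 t=20 →W
[2] x=0 y=0 t=23 →W
[3] x=0 y=1 t=26 →N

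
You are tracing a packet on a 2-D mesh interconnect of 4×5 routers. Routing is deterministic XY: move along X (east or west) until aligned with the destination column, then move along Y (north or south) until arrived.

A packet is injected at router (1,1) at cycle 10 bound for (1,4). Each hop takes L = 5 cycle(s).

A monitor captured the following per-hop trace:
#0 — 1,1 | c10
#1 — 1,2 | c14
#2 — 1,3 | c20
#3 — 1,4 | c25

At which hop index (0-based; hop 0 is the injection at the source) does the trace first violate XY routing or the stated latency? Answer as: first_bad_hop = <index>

first_bad_hop = 1

[1] (+0,+1) / 4c ⇒ BAD: Δcyc=4≠L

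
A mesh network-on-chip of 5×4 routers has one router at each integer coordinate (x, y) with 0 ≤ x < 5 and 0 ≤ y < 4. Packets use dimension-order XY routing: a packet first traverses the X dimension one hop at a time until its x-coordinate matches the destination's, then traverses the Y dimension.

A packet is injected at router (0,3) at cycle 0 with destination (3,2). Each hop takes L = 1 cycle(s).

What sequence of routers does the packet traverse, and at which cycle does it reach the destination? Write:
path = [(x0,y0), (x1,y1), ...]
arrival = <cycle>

path = [(0,3), (1,3), (2,3), (3,3), (3,2)]
arrival = 4

#0 — 0,3 | c0
#1 — 1,3 | c1 | E
#2 — 2,3 | c2 | E
#3 — 3,3 | c3 | E
#4 — 3,2 | c4 | S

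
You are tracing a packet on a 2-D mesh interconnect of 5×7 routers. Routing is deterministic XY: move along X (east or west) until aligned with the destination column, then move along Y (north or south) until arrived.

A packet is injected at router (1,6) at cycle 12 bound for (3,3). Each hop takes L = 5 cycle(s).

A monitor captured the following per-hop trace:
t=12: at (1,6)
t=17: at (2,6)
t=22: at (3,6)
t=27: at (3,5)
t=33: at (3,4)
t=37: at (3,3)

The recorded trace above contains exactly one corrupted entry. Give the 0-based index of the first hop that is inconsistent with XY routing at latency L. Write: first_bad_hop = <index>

hop 1: step (+1,+0), +5 cyc — ok
hop 2: step (+1,+0), +5 cyc — ok
hop 3: step (+0,-1), +5 cyc — ok
hop 4: step (+0,-1), +6 cyc — BAD: Δcyc=6≠L

first_bad_hop = 4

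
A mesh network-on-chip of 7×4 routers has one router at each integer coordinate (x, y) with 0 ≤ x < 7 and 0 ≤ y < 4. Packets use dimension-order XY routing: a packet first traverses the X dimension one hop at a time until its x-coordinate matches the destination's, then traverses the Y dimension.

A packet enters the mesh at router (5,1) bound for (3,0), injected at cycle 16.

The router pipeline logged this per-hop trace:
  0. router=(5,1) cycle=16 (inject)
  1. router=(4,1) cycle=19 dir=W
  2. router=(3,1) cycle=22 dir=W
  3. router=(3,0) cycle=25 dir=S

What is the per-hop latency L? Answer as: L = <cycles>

From hop 0 (16) to hop 1 (19): +3 cycles.
Per-hop latency L = Δcyc = 3.

L = 3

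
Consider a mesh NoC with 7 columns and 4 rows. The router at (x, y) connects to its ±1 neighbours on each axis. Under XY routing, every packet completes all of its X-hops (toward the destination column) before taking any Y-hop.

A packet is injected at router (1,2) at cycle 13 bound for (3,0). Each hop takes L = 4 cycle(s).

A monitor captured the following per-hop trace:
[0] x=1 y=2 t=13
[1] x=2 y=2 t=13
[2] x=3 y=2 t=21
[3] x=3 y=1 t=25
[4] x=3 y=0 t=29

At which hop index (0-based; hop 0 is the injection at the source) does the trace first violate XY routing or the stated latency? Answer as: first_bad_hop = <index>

first_bad_hop = 1

hop 1: step (+1,+0), +0 cyc — BAD: Δcyc=0≠L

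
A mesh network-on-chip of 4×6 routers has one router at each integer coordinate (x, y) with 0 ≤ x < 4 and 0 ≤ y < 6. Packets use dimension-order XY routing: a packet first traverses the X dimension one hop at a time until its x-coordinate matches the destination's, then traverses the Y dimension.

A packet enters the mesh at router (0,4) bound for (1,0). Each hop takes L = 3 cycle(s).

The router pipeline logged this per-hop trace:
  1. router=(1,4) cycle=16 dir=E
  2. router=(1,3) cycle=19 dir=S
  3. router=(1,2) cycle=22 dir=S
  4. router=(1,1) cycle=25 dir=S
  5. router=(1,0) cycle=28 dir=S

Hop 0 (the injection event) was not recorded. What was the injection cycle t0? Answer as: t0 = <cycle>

At hop 1 the cycle is 16; in general cyc_k = t0 + kL.
Subtract one hop: t0 = 16 − 3 = 13.

t0 = 13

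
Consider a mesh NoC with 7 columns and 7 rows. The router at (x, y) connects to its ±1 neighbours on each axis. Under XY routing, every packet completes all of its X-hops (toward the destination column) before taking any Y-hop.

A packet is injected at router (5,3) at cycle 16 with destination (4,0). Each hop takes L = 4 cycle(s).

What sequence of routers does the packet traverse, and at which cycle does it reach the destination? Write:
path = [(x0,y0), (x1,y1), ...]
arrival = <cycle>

path = [(5,3), (4,3), (4,2), (4,1), (4,0)]
arrival = 32

hop 0: (5,3) @ cyc 16
hop 1: (4,3) @ cyc 20  [W]
hop 2: (4,2) @ cyc 24  [S]
hop 3: (4,1) @ cyc 28  [S]
hop 4: (4,0) @ cyc 32  [S]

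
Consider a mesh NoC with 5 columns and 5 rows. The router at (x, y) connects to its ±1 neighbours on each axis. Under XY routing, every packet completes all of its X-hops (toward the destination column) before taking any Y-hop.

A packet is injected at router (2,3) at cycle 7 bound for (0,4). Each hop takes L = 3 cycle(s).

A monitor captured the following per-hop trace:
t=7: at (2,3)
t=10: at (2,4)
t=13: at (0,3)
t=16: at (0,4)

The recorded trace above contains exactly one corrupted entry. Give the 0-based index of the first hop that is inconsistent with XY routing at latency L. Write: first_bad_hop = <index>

first_bad_hop = 1

hop 1: step (+0,+1), +3 cyc — BAD: Y-move but x=2≠0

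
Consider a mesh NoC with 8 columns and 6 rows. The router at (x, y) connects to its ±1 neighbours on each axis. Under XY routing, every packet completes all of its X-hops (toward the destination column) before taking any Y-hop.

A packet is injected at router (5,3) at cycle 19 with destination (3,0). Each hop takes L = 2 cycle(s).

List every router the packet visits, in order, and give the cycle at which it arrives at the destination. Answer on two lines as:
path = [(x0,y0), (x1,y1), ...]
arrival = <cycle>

  0. router=(5,3) cycle=19 (inject)
  1. router=(4,3) cycle=21 dir=W
  2. router=(3,3) cycle=23 dir=W
  3. router=(3,2) cycle=25 dir=S
  4. router=(3,1) cycle=27 dir=S
  5. router=(3,0) cycle=29 dir=S

path = [(5,3), (4,3), (3,3), (3,2), (3,1), (3,0)]
arrival = 29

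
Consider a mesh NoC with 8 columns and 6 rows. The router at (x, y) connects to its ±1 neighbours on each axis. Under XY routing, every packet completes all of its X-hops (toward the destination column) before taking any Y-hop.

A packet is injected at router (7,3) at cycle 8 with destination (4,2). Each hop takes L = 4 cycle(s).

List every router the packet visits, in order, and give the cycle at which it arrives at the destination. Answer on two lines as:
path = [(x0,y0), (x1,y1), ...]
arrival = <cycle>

#0 — 7,3 | c8
#1 — 6,3 | c12 | W
#2 — 5,3 | c16 | W
#3 — 4,3 | c20 | W
#4 — 4,2 | c24 | S

path = [(7,3), (6,3), (5,3), (4,3), (4,2)]
arrival = 24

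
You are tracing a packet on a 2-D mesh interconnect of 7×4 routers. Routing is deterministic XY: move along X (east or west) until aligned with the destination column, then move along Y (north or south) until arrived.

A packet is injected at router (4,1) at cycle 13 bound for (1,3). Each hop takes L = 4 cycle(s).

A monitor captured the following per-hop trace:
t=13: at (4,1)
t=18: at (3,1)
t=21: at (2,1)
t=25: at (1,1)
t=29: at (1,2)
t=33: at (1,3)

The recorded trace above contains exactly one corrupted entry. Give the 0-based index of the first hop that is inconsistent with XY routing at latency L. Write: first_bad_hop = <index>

[1] (-1,+0) / 5c ⇒ BAD: Δcyc=5≠L

first_bad_hop = 1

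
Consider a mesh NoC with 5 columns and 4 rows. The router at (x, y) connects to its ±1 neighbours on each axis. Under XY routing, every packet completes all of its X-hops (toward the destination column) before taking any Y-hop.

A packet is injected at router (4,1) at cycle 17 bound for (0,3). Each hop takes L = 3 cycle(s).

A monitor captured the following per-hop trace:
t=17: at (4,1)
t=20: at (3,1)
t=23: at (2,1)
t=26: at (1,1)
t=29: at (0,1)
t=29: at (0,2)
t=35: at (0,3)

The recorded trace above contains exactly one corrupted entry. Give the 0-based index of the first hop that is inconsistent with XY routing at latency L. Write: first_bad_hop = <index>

first_bad_hop = 5

[1] (-1,+0) / 3c ⇒ ok
[2] (-1,+0) / 3c ⇒ ok
[3] (-1,+0) / 3c ⇒ ok
[4] (-1,+0) / 3c ⇒ ok
[5] (+0,+1) / 0c ⇒ BAD: Δcyc=0≠L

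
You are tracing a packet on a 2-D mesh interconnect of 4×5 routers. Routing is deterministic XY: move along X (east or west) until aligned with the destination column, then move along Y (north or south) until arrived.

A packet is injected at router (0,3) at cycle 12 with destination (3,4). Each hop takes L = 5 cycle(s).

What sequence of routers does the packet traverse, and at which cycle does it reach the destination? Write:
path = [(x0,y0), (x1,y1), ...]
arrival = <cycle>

  0. router=(0,3) cycle=12 (inject)
  1. router=(1,3) cycle=17 dir=E
  2. router=(2,3) cycle=22 dir=E
  3. router=(3,3) cycle=27 dir=E
  4. router=(3,4) cycle=32 dir=N

path = [(0,3), (1,3), (2,3), (3,3), (3,4)]
arrival = 32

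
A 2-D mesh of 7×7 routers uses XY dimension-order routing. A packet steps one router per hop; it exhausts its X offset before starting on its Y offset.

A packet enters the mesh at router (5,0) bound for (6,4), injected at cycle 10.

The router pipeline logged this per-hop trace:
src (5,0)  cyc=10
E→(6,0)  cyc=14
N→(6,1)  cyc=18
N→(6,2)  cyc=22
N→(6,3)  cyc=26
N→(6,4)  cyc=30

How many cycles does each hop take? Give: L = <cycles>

From hop 0 (10) to hop 1 (14): +4 cycles.
Per-hop latency L = Δcyc = 4.

L = 4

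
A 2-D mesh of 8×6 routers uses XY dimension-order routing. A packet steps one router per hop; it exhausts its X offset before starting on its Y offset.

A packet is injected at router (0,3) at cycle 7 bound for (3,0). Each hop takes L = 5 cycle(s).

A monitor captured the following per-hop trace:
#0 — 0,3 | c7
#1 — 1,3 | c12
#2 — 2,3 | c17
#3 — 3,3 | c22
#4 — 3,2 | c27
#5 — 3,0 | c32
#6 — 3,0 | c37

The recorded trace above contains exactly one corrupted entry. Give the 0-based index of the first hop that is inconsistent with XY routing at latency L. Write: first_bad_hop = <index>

first_bad_hop = 5

[1] (+1,+0) / 5c ⇒ ok
[2] (+1,+0) / 5c ⇒ ok
[3] (+1,+0) / 5c ⇒ ok
[4] (+0,-1) / 5c ⇒ ok
[5] (+0,-2) / 5c ⇒ BAD: non-unit step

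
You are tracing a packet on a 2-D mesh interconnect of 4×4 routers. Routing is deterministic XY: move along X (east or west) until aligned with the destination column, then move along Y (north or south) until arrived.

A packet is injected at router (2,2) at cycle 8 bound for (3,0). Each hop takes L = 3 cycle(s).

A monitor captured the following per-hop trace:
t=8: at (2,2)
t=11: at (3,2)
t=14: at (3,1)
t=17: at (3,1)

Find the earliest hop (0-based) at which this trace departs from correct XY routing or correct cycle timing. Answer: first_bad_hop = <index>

first_bad_hop = 3

check 1→ d=(1,0) cyc+3: ok
check 2→ d=(0,-1) cyc+3: ok
check 3→ d=(0,0) cyc+3: BAD: non-unit step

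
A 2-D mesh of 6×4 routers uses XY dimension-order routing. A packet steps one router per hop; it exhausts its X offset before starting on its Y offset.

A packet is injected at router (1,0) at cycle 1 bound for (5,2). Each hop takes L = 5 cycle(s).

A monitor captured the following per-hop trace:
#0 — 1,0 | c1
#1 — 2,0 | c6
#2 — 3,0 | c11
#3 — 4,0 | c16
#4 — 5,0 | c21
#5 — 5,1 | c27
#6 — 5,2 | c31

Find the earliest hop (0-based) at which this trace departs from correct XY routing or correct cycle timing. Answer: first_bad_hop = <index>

hop 1: step (+1,+0), +5 cyc — ok
hop 2: step (+1,+0), +5 cyc — ok
hop 3: step (+1,+0), +5 cyc — ok
hop 4: step (+1,+0), +5 cyc — ok
hop 5: step (+0,+1), +6 cyc — BAD: Δcyc=6≠L

first_bad_hop = 5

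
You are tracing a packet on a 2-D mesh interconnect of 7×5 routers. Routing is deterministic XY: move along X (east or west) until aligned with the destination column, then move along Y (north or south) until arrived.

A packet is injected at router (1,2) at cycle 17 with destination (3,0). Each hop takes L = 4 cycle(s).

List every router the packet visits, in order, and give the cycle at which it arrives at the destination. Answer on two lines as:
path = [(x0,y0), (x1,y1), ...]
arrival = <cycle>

  0. router=(1,2) cycle=17 (inject)
  1. router=(2,2) cycle=21 dir=E
  2. router=(3,2) cycle=25 dir=E
  3. router=(3,1) cycle=29 dir=S
  4. router=(3,0) cycle=33 dir=S

path = [(1,2), (2,2), (3,2), (3,1), (3,0)]
arrival = 33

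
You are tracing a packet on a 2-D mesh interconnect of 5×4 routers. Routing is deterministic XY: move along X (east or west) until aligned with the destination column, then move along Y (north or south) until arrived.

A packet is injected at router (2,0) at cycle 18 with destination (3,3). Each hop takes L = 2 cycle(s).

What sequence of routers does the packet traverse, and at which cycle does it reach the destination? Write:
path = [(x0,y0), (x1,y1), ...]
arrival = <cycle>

t=18: at (2,0)
t=20: at (3,0) after E
t=22: at (3,1) after N
t=24: at (3,2) after N
t=26: at (3,3) after N

path = [(2,0), (3,0), (3,1), (3,2), (3,3)]
arrival = 26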